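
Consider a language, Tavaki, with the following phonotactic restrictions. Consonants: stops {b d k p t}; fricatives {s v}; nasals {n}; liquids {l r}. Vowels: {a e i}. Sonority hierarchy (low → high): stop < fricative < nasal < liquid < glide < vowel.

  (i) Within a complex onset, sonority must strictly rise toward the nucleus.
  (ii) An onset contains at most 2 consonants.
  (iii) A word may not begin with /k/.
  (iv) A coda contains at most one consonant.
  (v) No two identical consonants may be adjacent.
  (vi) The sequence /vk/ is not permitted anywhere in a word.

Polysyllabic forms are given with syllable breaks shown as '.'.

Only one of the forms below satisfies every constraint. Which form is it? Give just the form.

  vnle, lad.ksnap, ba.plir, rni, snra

vnle — violates constraint (ii): syllable 1 onset /vnl/ has 3 consonants (> 2) → phonotactically illegal
lad.ksnap — violates constraint (ii): syllable 2 onset /ksn/ has 3 consonants (> 2) → phonotactically illegal
ba.plir — σ1 onset /b/, coda /∅/ ok; σ2 onset /pl/ (1→4 rises), coda /r/ ok → phonotactically legal
rni — violates constraint (i): syllable 1 onset /rn/: /r/ (liquid, 4) → /n/ (nasal, 3) does not rise → phonotactically illegal
snra — violates constraint (ii): syllable 1 onset /snr/ has 3 consonants (> 2) → phonotactically illegal

ba.plir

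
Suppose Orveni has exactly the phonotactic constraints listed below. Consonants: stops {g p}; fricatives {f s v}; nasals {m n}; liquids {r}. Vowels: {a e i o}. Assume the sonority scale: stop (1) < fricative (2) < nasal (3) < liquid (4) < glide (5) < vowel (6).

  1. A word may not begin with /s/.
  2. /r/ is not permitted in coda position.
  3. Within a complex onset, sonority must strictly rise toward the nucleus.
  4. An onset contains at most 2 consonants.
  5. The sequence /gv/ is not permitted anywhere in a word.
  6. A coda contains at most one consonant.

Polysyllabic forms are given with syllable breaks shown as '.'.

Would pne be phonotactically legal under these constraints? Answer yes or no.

pne — σ1 onset /pn/ (1→3 rises), coda /∅/ ok → phonotactically legal

yes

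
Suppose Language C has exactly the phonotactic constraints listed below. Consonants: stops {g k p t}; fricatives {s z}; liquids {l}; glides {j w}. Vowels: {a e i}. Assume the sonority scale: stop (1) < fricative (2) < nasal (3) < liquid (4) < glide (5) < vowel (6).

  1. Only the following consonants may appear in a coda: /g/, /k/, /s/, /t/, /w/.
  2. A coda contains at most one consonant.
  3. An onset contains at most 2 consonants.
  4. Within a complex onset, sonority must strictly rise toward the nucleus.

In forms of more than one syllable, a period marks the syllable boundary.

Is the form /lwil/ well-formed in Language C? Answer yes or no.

/lwil/ — violates constraint 1: syllable 1 coda contains /l/, which is not a licensed coda consonant → ill-formed

no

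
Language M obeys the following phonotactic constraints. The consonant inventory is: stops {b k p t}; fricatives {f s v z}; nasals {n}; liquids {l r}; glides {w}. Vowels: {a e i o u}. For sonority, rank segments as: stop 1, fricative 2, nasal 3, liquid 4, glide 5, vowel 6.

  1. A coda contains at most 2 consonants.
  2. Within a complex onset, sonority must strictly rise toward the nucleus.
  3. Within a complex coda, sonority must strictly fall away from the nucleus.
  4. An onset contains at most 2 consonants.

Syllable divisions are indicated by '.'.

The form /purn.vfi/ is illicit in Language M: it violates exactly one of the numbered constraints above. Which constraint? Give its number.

2

/purn.vfi/: syllable 2 onset /vf/: /v/ (fricative, 2) → /f/ (fricative, 2) does not rise.
This is a violation of constraint 2: "Within a complex onset, sonority must strictly rise toward the nucleus."
The remaining constraints (1, 3, 4) are satisfied.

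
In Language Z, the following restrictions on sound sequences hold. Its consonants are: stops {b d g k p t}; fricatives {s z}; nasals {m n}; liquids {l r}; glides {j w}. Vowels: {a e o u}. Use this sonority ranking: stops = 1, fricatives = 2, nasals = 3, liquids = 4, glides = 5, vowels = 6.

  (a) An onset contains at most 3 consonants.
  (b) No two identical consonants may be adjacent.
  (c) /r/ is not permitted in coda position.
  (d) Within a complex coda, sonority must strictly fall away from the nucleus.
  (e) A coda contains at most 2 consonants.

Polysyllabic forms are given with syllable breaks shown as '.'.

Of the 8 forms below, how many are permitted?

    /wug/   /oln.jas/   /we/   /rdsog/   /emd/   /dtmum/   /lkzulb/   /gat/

/wug/ — σ1 onset /w/, coda /g/ ok → permitted
/oln.jas/ — σ1 onset /∅/, coda /ln/ (4→3 falls) ok; σ2 onset /j/, coda /s/ ok → permitted
/we/ — σ1 onset /w/, coda /∅/ ok → permitted
/rdsog/ — σ1 onset /rds/ (3C), coda /g/ ok → permitted
/emd/ — σ1 onset /∅/, coda /md/ (3→1 falls) ok → permitted
/dtmum/ — σ1 onset /dtm/ (3C), coda /m/ ok → permitted
/lkzulb/ — σ1 onset /lkz/ (3C), coda /lb/ (4→1 falls) ok → permitted
/gat/ — σ1 onset /g/, coda /t/ ok → permitted
Permitted: /wug/, /oln.jas/, /we/, /rdsog/, /emd/, /dtmum/, /lkzulb/, /gat/ → 8.

8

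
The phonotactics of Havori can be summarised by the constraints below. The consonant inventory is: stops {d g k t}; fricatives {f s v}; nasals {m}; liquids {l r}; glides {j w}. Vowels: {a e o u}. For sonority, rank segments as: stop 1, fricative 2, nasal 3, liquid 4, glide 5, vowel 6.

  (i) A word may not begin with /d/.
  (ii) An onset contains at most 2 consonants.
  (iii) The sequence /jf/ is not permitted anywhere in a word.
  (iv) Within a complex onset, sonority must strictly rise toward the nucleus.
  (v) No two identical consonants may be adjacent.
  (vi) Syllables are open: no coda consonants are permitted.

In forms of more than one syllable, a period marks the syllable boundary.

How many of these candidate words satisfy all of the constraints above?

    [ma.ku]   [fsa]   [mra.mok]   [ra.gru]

[ma.ku] — σ1 onset /m/, coda /∅/ ok; σ2 onset /k/, coda /∅/ ok → well-formed
[fsa] — violates constraint (iv): syllable 1 onset /fs/: /f/ (fricative, 2) → /s/ (fricative, 2) does not rise → ill-formed
[mra.mok] — violates constraint (vi): syllable 2 coda /k/ has 1 consonant (> 0) → ill-formed
[ra.gru] — σ1 onset /r/, coda /∅/ ok; σ2 onset /gr/ (1→4 rises), coda /∅/ ok → well-formed
Well-formed: [ma.ku], [ra.gru] → 2.

2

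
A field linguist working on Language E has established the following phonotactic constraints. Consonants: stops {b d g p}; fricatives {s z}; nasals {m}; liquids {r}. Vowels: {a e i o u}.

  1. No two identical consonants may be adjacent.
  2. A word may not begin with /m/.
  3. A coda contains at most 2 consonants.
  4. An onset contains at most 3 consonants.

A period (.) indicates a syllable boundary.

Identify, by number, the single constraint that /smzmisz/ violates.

4

/smzmisz/: syllable 1 onset /smzm/ has 4 consonants (> 3).
This is a violation of constraint 4: "An onset contains at most 3 consonants."
The remaining constraints (1, 2, 3) are satisfied.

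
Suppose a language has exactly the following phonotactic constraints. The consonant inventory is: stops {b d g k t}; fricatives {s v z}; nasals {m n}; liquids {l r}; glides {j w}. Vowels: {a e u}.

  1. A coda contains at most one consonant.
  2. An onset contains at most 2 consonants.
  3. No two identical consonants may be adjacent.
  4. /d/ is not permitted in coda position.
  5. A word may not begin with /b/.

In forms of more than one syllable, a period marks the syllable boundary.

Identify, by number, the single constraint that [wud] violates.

4

[wud]: syllable 1 coda contains /d/.
This is a violation of constraint 4: "/d/ is not permitted in coda position."
The remaining constraints (1, 2, 3, 5) are satisfied.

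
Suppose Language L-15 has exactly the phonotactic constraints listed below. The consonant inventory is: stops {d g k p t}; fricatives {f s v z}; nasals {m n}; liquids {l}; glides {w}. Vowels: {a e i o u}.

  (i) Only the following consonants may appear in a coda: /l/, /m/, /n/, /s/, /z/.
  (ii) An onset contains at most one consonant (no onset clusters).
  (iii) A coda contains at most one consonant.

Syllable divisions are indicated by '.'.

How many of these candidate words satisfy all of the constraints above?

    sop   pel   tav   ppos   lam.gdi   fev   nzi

1

sop — violates constraint (i): syllable 1 coda contains /p/, which is not a licensed coda consonant → phonotactically illegal
pel — σ1 onset /p/, coda /l/ ok → phonotactically legal
tav — violates constraint (i): syllable 1 coda contains /v/, which is not a licensed coda consonant → phonotactically illegal
ppos — violates constraint (ii): syllable 1 onset /pp/ has 2 consonants (> 1) → phonotactically illegal
lam.gdi — violates constraint (ii): syllable 2 onset /gd/ has 2 consonants (> 1) → phonotactically illegal
fev — violates constraint (i): syllable 1 coda contains /v/, which is not a licensed coda consonant → phonotactically illegal
nzi — violates constraint (ii): syllable 1 onset /nz/ has 2 consonants (> 1) → phonotactically illegal
Phonotactically legal: pel → 1.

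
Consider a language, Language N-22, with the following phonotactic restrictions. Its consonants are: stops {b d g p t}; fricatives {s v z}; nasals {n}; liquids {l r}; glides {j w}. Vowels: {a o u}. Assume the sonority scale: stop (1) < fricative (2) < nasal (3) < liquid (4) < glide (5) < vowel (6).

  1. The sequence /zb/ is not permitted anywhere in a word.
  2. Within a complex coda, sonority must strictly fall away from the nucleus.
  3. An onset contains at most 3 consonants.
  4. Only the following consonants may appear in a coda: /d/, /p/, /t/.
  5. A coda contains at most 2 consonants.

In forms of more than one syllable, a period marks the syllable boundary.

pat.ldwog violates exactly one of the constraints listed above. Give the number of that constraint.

pat.ldwog: syllable 2 coda contains /g/, which is not a licensed coda consonant.
This is a violation of constraint 4: "Only the following consonants may appear in a coda: /d/, /p/, /t/."
The remaining constraints (1, 2, 3, 5) are satisfied.

4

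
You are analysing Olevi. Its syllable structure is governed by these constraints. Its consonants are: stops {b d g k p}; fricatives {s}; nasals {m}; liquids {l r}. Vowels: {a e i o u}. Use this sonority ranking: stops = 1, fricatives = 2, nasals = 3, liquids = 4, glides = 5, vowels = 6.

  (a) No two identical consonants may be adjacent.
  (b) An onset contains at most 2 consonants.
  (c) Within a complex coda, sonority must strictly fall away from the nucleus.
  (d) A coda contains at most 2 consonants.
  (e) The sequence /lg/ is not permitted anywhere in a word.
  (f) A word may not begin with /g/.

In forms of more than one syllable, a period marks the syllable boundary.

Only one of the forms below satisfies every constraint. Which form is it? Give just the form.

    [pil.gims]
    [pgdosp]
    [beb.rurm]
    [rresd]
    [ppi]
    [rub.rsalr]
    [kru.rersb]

[beb.rurm]

[pil.gims] — violates constraint (e): contains banned sequence /lg/ → illicit
[pgdosp] — violates constraint (b): syllable 1 onset /pgd/ has 3 consonants (> 2) → illicit
[beb.rurm] — σ1 onset /b/, coda /b/ ok; σ2 onset /r/, coda /rm/ (4→3 falls) ok → licit
[rresd] — violates constraint (a): adjacent identical consonants /rr/ → illicit
[ppi] — violates constraint (a): adjacent identical consonants /pp/ → illicit
[rub.rsalr] — violates constraint (c): syllable 2 coda /lr/: /l/ (liquid, 4) → /r/ (liquid, 4) does not fall → illicit
[kru.rersb] — violates constraint (d): syllable 2 coda /rsb/ has 3 consonants (> 2) → illicit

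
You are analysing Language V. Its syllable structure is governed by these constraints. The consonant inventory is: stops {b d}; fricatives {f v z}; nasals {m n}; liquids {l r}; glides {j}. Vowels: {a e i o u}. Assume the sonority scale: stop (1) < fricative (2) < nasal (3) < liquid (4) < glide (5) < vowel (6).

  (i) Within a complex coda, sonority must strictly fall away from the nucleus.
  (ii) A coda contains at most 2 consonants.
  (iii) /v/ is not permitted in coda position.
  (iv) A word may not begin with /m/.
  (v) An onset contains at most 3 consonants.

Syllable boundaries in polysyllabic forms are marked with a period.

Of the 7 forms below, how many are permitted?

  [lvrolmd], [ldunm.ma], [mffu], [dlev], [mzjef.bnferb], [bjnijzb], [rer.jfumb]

1

[lvrolmd] — violates constraint (ii): syllable 1 coda /lmd/ has 3 consonants (> 2) → not permitted
[ldunm.ma] — violates constraint (i): syllable 1 coda /nm/: /n/ (nasal, 3) → /m/ (nasal, 3) does not fall → not permitted
[mffu] — violates constraint (iv): word begins with /m/ → not permitted
[dlev] — violates constraint (iii): syllable 1 coda contains /v/ → not permitted
[mzjef.bnferb] — violates constraint (iv): word begins with /m/ → not permitted
[bjnijzb] — violates constraint (ii): syllable 1 coda /jzb/ has 3 consonants (> 2) → not permitted
[rer.jfumb] — σ1 onset /r/, coda /r/ ok; σ2 onset /jf/ (2C), coda /mb/ (3→1 falls) ok → permitted
Permitted: [rer.jfumb] → 1.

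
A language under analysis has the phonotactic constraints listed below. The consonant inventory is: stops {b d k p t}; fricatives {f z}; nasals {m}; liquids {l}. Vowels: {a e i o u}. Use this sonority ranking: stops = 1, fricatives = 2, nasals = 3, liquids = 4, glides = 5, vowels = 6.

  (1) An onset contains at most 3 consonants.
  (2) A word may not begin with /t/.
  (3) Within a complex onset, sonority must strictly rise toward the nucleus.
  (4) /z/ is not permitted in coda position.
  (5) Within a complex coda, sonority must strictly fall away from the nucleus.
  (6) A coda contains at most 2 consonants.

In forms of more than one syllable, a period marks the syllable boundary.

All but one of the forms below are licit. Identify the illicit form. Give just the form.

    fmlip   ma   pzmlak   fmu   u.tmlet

pzmlak

fmlip — σ1 onset /fml/ (2→3→4 rises), coda /p/ ok → licit
ma — σ1 onset /m/, coda /∅/ ok → licit
pzmlak — violates constraint 1: syllable 1 onset /pzml/ has 4 consonants (> 3) → illicit
fmu — σ1 onset /fm/ (2→3 rises), coda /∅/ ok → licit
u.tmlet — σ1 onset /∅/, coda /∅/ ok; σ2 onset /tml/ (1→3→4 rises), coda /t/ ok → licit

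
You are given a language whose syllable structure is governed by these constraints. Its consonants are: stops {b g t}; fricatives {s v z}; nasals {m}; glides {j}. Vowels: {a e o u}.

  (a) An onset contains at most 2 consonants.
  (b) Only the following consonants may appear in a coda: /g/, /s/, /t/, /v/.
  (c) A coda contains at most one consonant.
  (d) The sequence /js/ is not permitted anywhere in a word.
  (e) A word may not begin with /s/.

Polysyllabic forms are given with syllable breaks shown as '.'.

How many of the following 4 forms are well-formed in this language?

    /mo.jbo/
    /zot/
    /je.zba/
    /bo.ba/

/mo.jbo/ — σ1 onset /m/, coda /∅/ ok; σ2 onset /jb/ (2C), coda /∅/ ok → well-formed
/zot/ — σ1 onset /z/, coda /t/ ok → well-formed
/je.zba/ — σ1 onset /j/, coda /∅/ ok; σ2 onset /zb/ (2C), coda /∅/ ok → well-formed
/bo.ba/ — σ1 onset /b/, coda /∅/ ok; σ2 onset /b/, coda /∅/ ok → well-formed
Well-formed: /mo.jbo/, /zot/, /je.zba/, /bo.ba/ → 4.

4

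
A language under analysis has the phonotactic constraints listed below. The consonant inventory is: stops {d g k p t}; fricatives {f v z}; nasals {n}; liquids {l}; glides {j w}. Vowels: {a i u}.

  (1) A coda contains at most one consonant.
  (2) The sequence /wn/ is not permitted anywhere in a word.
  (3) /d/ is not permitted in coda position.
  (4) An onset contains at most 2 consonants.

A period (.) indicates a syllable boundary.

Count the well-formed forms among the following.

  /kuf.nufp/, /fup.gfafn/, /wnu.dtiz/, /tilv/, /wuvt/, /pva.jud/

0

/kuf.nufp/ — violates constraint 1: syllable 2 coda /fp/ has 2 consonants (> 1) → ill-formed
/fup.gfafn/ — violates constraint 1: syllable 2 coda /fn/ has 2 consonants (> 1) → ill-formed
/wnu.dtiz/ — violates constraint 2: contains banned sequence /wn/ → ill-formed
/tilv/ — violates constraint 1: syllable 1 coda /lv/ has 2 consonants (> 1) → ill-formed
/wuvt/ — violates constraint 1: syllable 1 coda /vt/ has 2 consonants (> 1) → ill-formed
/pva.jud/ — violates constraint 3: syllable 2 coda contains /d/ → ill-formed
No form is well-formed → 0.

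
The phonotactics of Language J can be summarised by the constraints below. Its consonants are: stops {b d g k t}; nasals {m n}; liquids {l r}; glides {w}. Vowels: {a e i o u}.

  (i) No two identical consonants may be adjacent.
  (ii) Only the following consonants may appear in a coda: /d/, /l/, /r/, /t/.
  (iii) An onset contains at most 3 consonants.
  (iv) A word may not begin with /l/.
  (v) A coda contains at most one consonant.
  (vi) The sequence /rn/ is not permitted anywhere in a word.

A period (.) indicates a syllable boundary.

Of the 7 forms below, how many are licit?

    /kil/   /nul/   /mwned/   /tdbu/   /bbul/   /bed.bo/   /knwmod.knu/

5

/kil/ — σ1 onset /k/, coda /l/ ok → licit
/nul/ — σ1 onset /n/, coda /l/ ok → licit
/mwned/ — σ1 onset /mwn/ (3C), coda /d/ ok → licit
/tdbu/ — σ1 onset /tdb/ (3C), coda /∅/ ok → licit
/bbul/ — violates constraint (i): adjacent identical consonants /bb/ → illicit
/bed.bo/ — σ1 onset /b/, coda /d/ ok; σ2 onset /b/, coda /∅/ ok → licit
/knwmod.knu/ — violates constraint (iii): syllable 1 onset /knwm/ has 4 consonants (> 3) → illicit
Licit: /kil/, /nul/, /mwned/, /tdbu/, /bed.bo/ → 5.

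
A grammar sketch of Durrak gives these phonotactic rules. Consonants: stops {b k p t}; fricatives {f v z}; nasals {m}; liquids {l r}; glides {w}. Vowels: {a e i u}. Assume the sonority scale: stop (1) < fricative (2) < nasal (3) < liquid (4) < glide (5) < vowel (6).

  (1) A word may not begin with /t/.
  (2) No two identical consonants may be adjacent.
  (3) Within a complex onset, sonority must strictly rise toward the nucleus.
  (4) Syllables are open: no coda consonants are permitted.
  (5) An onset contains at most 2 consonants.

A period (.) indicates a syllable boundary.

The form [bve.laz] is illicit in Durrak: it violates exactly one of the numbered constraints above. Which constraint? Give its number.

[bve.laz]: syllable 2 coda /z/ has 1 consonant (> 0).
This is a violation of constraint 4: "Syllables are open: no coda consonants are permitted."
The remaining constraints (1, 2, 3, 5) are satisfied.

4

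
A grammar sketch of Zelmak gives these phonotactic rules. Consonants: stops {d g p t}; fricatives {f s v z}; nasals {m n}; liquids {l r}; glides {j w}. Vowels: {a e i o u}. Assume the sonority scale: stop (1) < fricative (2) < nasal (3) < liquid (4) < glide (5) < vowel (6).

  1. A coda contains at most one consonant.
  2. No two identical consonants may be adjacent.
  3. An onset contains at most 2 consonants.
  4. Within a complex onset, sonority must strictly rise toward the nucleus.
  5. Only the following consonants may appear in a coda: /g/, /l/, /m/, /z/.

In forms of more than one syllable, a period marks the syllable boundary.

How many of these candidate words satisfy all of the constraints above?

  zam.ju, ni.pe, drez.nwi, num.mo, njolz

3

zam.ju — σ1 onset /z/, coda /m/ ok; σ2 onset /j/, coda /∅/ ok → phonotactically legal
ni.pe — σ1 onset /n/, coda /∅/ ok; σ2 onset /p/, coda /∅/ ok → phonotactically legal
drez.nwi — σ1 onset /dr/ (1→4 rises), coda /z/ ok; σ2 onset /nw/ (3→5 rises), coda /∅/ ok → phonotactically legal
num.mo — violates constraint 2: adjacent identical consonants /mm/ → phonotactically illegal
njolz — violates constraint 1: syllable 1 coda /lz/ has 2 consonants (> 1) → phonotactically illegal
Phonotactically legal: zam.ju, ni.pe, drez.nwi → 3.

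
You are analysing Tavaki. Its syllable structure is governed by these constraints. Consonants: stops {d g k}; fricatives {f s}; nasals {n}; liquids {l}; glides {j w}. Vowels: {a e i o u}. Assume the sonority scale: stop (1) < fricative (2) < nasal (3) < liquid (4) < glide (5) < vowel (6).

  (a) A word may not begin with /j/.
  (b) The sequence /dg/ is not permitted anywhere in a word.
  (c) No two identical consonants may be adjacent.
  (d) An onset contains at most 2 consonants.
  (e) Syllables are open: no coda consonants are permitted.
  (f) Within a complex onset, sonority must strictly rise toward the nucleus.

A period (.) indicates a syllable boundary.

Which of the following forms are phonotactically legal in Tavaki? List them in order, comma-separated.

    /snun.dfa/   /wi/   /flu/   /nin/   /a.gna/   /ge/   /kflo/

/snun.dfa/ — violates constraint (e): syllable 1 coda /n/ has 1 consonant (> 0) → phonotactically illegal
/wi/ — σ1 onset /w/, coda /∅/ ok → phonotactically legal
/flu/ — σ1 onset /fl/ (2→4 rises), coda /∅/ ok → phonotactically legal
/nin/ — violates constraint (e): syllable 1 coda /n/ has 1 consonant (> 0) → phonotactically illegal
/a.gna/ — σ1 onset /∅/, coda /∅/ ok; σ2 onset /gn/ (1→3 rises), coda /∅/ ok → phonotactically legal
/ge/ — σ1 onset /g/, coda /∅/ ok → phonotactically legal
/kflo/ — violates constraint (d): syllable 1 onset /kfl/ has 3 consonants (> 2) → phonotactically illegal

/wi/, /flu/, /a.gna/, /ge/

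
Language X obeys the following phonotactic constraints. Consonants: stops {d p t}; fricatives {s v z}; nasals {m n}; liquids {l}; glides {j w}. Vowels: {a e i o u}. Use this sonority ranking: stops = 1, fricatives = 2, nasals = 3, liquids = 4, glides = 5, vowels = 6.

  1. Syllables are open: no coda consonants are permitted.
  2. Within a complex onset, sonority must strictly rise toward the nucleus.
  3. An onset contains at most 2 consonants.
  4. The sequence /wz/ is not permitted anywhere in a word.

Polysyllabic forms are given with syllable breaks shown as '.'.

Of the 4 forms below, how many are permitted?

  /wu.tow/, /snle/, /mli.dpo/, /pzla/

/wu.tow/ — violates constraint 1: syllable 2 coda /w/ has 1 consonant (> 0) → not permitted
/snle/ — violates constraint 3: syllable 1 onset /snl/ has 3 consonants (> 2) → not permitted
/mli.dpo/ — violates constraint 2: syllable 2 onset /dp/: /d/ (stop, 1) → /p/ (stop, 1) does not rise → not permitted
/pzla/ — violates constraint 3: syllable 1 onset /pzl/ has 3 consonants (> 2) → not permitted
No form is permitted → 0.

0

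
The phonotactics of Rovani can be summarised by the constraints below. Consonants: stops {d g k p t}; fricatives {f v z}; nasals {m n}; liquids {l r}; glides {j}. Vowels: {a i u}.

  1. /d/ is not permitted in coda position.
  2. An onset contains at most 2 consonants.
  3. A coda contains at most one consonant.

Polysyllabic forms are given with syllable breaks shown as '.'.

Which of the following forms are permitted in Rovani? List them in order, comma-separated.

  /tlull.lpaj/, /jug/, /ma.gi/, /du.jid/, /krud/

/tlull.lpaj/ — violates constraint 3: syllable 1 coda /ll/ has 2 consonants (> 1) → not permitted
/jug/ — σ1 onset /j/, coda /g/ ok → permitted
/ma.gi/ — σ1 onset /m/, coda /∅/ ok; σ2 onset /g/, coda /∅/ ok → permitted
/du.jid/ — violates constraint 1: syllable 2 coda contains /d/ → not permitted
/krud/ — violates constraint 1: syllable 1 coda contains /d/ → not permitted

/jug/, /ma.gi/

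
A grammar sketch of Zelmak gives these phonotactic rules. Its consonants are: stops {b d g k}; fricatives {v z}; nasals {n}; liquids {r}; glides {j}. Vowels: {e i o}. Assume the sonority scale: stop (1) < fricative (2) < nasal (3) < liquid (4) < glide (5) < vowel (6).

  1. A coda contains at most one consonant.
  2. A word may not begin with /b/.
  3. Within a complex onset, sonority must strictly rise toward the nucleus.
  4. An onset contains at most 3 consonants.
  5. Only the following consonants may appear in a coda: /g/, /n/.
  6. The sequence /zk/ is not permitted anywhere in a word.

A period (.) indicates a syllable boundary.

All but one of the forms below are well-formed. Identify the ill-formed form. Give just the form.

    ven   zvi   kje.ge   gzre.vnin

ven — σ1 onset /v/, coda /n/ ok → well-formed
zvi — violates constraint 3: syllable 1 onset /zv/: /z/ (fricative, 2) → /v/ (fricative, 2) does not rise → ill-formed
kje.ge — σ1 onset /kj/ (1→5 rises), coda /∅/ ok; σ2 onset /g/, coda /∅/ ok → well-formed
gzre.vnin — σ1 onset /gzr/ (1→2→4 rises), coda /∅/ ok; σ2 onset /vn/ (2→3 rises), coda /n/ ok → well-formed

zvi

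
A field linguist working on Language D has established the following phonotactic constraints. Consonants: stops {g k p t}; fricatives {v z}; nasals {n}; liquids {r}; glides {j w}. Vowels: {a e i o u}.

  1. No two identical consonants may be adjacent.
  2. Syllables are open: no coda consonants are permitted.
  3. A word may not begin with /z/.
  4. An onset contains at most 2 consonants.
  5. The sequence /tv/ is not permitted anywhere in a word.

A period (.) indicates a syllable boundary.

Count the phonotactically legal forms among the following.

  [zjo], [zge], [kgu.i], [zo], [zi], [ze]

[zjo] — violates constraint 3: word begins with /z/ → phonotactically illegal
[zge] — violates constraint 3: word begins with /z/ → phonotactically illegal
[kgu.i] — σ1 onset /kg/ (2C), coda /∅/ ok; σ2 onset /∅/, coda /∅/ ok → phonotactically legal
[zo] — violates constraint 3: word begins with /z/ → phonotactically illegal
[zi] — violates constraint 3: word begins with /z/ → phonotactically illegal
[ze] — violates constraint 3: word begins with /z/ → phonotactically illegal
Phonotactically legal: [kgu.i] → 1.

1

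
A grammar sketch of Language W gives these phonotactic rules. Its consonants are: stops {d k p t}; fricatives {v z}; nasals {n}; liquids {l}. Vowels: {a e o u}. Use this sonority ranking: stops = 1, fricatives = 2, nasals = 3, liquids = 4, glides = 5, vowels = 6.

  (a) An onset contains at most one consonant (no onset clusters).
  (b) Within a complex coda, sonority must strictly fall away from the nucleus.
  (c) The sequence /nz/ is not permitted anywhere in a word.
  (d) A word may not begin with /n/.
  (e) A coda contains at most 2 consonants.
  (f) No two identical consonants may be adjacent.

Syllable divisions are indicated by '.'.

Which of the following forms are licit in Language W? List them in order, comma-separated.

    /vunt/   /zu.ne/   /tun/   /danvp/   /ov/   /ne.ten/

/vunt/, /zu.ne/, /tun/, /ov/

/vunt/ — σ1 onset /v/, coda /nt/ (3→1 falls) ok → licit
/zu.ne/ — σ1 onset /z/, coda /∅/ ok; σ2 onset /n/, coda /∅/ ok → licit
/tun/ — σ1 onset /t/, coda /n/ ok → licit
/danvp/ — violates constraint (e): syllable 1 coda /nvp/ has 3 consonants (> 2) → illicit
/ov/ — σ1 onset /∅/, coda /v/ ok → licit
/ne.ten/ — violates constraint (d): word begins with /n/ → illicit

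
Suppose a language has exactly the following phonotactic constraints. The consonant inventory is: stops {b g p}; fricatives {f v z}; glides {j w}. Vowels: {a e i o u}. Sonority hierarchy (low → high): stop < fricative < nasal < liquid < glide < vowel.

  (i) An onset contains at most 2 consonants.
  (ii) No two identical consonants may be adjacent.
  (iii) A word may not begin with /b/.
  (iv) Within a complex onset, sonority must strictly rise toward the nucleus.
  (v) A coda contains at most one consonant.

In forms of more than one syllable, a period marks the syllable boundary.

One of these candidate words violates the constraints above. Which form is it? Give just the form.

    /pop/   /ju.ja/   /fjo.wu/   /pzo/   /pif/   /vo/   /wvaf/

/pop/ — σ1 onset /p/, coda /p/ ok → phonotactically legal
/ju.ja/ — σ1 onset /j/, coda /∅/ ok; σ2 onset /j/, coda /∅/ ok → phonotactically legal
/fjo.wu/ — σ1 onset /fj/ (2→5 rises), coda /∅/ ok; σ2 onset /w/, coda /∅/ ok → phonotactically legal
/pzo/ — σ1 onset /pz/ (1→2 rises), coda /∅/ ok → phonotactically legal
/pif/ — σ1 onset /p/, coda /f/ ok → phonotactically legal
/vo/ — σ1 onset /v/, coda /∅/ ok → phonotactically legal
/wvaf/ — violates constraint (iv): syllable 1 onset /wv/: /w/ (glide, 5) → /v/ (fricative, 2) does not rise → phonotactically illegal

/wvaf/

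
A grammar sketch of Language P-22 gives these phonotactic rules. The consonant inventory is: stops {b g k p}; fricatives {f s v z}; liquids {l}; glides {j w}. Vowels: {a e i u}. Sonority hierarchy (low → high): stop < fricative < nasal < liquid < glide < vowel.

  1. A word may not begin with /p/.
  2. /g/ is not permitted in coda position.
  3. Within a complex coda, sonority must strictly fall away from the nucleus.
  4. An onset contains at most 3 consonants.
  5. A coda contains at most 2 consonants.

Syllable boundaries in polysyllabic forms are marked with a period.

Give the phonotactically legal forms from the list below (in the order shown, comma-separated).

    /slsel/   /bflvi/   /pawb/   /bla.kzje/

/slsel/, /bla.kzje/

/slsel/ — σ1 onset /sls/ (3C), coda /l/ ok → phonotactically legal
/bflvi/ — violates constraint 4: syllable 1 onset /bflv/ has 4 consonants (> 3) → phonotactically illegal
/pawb/ — violates constraint 1: word begins with /p/ → phonotactically illegal
/bla.kzje/ — σ1 onset /bl/ (2C), coda /∅/ ok; σ2 onset /kzj/ (3C), coda /∅/ ok → phonotactically legal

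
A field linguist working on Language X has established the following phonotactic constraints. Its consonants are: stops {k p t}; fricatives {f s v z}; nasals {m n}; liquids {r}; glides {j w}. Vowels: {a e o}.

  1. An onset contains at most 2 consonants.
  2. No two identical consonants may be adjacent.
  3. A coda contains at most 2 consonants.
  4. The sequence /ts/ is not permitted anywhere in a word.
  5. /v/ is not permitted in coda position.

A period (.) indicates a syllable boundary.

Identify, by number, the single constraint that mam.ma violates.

mam.ma: adjacent identical consonants /mm/.
This is a violation of constraint 2: "No two identical consonants may be adjacent."
The remaining constraints (1, 3, 4, 5) are satisfied.

2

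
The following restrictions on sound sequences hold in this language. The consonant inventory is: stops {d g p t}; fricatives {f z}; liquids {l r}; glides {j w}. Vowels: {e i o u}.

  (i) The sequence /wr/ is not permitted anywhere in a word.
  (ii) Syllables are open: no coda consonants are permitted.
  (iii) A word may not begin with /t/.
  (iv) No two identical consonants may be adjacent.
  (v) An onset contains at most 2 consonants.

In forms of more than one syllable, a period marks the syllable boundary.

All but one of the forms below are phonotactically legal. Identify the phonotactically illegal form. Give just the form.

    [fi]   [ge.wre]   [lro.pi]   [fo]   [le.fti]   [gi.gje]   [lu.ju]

[ge.wre]

[fi] — σ1 onset /f/, coda /∅/ ok → phonotactically legal
[ge.wre] — violates constraint (i): contains banned sequence /wr/ → phonotactically illegal
[lro.pi] — σ1 onset /lr/ (2C), coda /∅/ ok; σ2 onset /p/, coda /∅/ ok → phonotactically legal
[fo] — σ1 onset /f/, coda /∅/ ok → phonotactically legal
[le.fti] — σ1 onset /l/, coda /∅/ ok; σ2 onset /ft/ (2C), coda /∅/ ok → phonotactically legal
[gi.gje] — σ1 onset /g/, coda /∅/ ok; σ2 onset /gj/ (2C), coda /∅/ ok → phonotactically legal
[lu.ju] — σ1 onset /l/, coda /∅/ ok; σ2 onset /j/, coda /∅/ ok → phonotactically legal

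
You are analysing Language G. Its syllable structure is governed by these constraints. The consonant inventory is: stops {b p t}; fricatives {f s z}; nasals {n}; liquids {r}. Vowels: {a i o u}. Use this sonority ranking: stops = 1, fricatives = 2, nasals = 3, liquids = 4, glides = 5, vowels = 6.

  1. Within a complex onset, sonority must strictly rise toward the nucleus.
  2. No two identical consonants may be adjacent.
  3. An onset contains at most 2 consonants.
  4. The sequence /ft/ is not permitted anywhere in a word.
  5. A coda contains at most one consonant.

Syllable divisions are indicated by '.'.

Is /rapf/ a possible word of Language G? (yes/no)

/rapf/ — violates constraint 5: syllable 1 coda /pf/ has 2 consonants (> 1) → illicit

no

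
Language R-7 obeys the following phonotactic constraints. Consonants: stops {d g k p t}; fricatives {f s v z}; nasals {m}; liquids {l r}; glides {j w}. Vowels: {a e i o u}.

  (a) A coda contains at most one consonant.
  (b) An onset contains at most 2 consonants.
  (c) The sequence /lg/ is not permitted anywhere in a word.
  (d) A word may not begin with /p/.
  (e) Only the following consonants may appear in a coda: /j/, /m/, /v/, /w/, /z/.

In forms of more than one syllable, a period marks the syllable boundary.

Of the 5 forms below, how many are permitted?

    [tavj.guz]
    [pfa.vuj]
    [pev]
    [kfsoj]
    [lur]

0

[tavj.guz] — violates constraint (a): syllable 1 coda /vj/ has 2 consonants (> 1) → not permitted
[pfa.vuj] — violates constraint (d): word begins with /p/ → not permitted
[pev] — violates constraint (d): word begins with /p/ → not permitted
[kfsoj] — violates constraint (b): syllable 1 onset /kfs/ has 3 consonants (> 2) → not permitted
[lur] — violates constraint (e): syllable 1 coda contains /r/, which is not a licensed coda consonant → not permitted
No form is permitted → 0.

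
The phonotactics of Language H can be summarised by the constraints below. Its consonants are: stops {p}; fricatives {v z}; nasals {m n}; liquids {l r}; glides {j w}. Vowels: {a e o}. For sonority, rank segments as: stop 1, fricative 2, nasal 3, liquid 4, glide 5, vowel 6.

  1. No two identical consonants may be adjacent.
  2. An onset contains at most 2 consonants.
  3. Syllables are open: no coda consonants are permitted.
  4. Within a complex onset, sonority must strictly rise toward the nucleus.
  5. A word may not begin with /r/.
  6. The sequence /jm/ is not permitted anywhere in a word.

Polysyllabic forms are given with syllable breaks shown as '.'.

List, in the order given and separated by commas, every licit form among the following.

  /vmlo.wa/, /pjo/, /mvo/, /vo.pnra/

/vmlo.wa/ — violates constraint 2: syllable 1 onset /vml/ has 3 consonants (> 2) → illicit
/pjo/ — σ1 onset /pj/ (1→5 rises), coda /∅/ ok → licit
/mvo/ — violates constraint 4: syllable 1 onset /mv/: /m/ (nasal, 3) → /v/ (fricative, 2) does not rise → illicit
/vo.pnra/ — violates constraint 2: syllable 2 onset /pnr/ has 3 consonants (> 2) → illicit

/pjo/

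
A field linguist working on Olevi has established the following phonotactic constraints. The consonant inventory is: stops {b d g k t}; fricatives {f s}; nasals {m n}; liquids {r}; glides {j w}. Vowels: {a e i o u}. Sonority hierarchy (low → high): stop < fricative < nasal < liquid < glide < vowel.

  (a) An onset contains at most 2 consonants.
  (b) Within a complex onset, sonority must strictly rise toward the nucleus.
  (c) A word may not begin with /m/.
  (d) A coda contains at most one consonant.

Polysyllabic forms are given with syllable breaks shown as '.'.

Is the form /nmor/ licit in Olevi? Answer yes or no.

no

/nmor/ — violates constraint (b): syllable 1 onset /nm/: /n/ (nasal, 3) → /m/ (nasal, 3) does not rise → illicit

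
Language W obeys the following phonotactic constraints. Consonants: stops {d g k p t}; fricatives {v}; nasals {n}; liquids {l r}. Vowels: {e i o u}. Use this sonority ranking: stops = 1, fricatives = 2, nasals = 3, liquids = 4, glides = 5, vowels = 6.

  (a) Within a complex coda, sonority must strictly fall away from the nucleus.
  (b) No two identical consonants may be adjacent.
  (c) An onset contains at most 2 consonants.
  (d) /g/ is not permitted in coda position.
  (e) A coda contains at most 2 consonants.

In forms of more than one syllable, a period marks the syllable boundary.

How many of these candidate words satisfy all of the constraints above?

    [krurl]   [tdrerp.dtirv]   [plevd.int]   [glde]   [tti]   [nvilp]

2

[krurl] — violates constraint (a): syllable 1 coda /rl/: /r/ (liquid, 4) → /l/ (liquid, 4) does not fall → not permitted
[tdrerp.dtirv] — violates constraint (c): syllable 1 onset /tdr/ has 3 consonants (> 2) → not permitted
[plevd.int] — σ1 onset /pl/ (2C), coda /vd/ (2→1 falls) ok; σ2 onset /∅/, coda /nt/ (3→1 falls) ok → permitted
[glde] — violates constraint (c): syllable 1 onset /gld/ has 3 consonants (> 2) → not permitted
[tti] — violates constraint (b): adjacent identical consonants /tt/ → not permitted
[nvilp] — σ1 onset /nv/ (2C), coda /lp/ (4→1 falls) ok → permitted
Permitted: [plevd.int], [nvilp] → 2.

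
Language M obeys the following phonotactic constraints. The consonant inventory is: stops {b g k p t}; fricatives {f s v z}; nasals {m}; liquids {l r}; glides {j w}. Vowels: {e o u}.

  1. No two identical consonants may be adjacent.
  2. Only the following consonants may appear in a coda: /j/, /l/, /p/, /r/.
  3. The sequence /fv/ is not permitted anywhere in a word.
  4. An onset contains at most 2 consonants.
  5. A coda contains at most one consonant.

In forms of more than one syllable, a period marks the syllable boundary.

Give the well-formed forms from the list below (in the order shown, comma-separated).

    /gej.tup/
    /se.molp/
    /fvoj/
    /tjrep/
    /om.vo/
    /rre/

/gej.tup/ — σ1 onset /g/, coda /j/ ok; σ2 onset /t/, coda /p/ ok → well-formed
/se.molp/ — violates constraint 5: syllable 2 coda /lp/ has 2 consonants (> 1) → ill-formed
/fvoj/ — violates constraint 3: contains banned sequence /fv/ → ill-formed
/tjrep/ — violates constraint 4: syllable 1 onset /tjr/ has 3 consonants (> 2) → ill-formed
/om.vo/ — violates constraint 2: syllable 1 coda contains /m/, which is not a licensed coda consonant → ill-formed
/rre/ — violates constraint 1: adjacent identical consonants /rr/ → ill-formed

/gej.tup/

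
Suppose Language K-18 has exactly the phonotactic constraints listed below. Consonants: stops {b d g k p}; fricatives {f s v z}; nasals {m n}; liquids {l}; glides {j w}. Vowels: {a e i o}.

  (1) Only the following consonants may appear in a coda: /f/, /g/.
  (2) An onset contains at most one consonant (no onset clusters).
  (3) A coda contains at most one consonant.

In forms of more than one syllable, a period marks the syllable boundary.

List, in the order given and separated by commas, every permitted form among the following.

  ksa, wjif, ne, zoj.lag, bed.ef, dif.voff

ksa — violates constraint 2: syllable 1 onset /ks/ has 2 consonants (> 1) → not permitted
wjif — violates constraint 2: syllable 1 onset /wj/ has 2 consonants (> 1) → not permitted
ne — σ1 onset /n/, coda /∅/ ok → permitted
zoj.lag — violates constraint 1: syllable 1 coda contains /j/, which is not a licensed coda consonant → not permitted
bed.ef — violates constraint 1: syllable 1 coda contains /d/, which is not a licensed coda consonant → not permitted
dif.voff — violates constraint 3: syllable 2 coda /ff/ has 2 consonants (> 1) → not permitted

ne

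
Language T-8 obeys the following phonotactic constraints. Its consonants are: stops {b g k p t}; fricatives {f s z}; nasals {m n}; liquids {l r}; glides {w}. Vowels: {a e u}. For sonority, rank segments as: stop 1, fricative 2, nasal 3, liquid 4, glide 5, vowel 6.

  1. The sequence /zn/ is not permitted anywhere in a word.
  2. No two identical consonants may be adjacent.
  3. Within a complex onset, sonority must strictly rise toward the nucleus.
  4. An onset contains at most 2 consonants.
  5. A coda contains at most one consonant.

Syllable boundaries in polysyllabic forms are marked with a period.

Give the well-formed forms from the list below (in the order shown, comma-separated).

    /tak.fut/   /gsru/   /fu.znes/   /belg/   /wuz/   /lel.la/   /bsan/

/tak.fut/, /wuz/, /bsan/

/tak.fut/ — σ1 onset /t/, coda /k/ ok; σ2 onset /f/, coda /t/ ok → well-formed
/gsru/ — violates constraint 4: syllable 1 onset /gsr/ has 3 consonants (> 2) → ill-formed
/fu.znes/ — violates constraint 1: contains banned sequence /zn/ → ill-formed
/belg/ — violates constraint 5: syllable 1 coda /lg/ has 2 consonants (> 1) → ill-formed
/wuz/ — σ1 onset /w/, coda /z/ ok → well-formed
/lel.la/ — violates constraint 2: adjacent identical consonants /ll/ → ill-formed
/bsan/ — σ1 onset /bs/ (1→2 rises), coda /n/ ok → well-formed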